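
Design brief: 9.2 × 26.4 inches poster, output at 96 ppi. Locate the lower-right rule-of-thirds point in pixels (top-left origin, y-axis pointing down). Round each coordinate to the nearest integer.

In pixels the canvas is 9.2 × 96 = 883.2 wide and 26.4 × 96 = 2534.4 tall.
The lower-right point is two-thirds across and two-thirds down:
x = 2 × 883.2/3 ≈ 589; y = 2 × 2534.4/3 ≈ 1690.

(589, 1690)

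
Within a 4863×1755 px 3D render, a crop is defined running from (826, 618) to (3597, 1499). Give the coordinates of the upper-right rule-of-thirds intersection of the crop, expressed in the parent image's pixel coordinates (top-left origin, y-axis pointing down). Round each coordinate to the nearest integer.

(2673, 912)

Crop width = 3597 − 826 = 2771 px; one third is 923.67 px.
Crop height = 1499 − 618 = 881 px; one third is 293.67 px.
The upper-right point is two-thirds across and one-third down within the crop:
x = 826 + 2 × 923.67 ≈ 2673; y = 618 + 1 × 293.67 ≈ 912.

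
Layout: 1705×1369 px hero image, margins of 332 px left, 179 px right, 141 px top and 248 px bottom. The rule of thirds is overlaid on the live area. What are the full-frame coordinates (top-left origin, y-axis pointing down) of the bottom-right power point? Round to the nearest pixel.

x = 1128 px, y = 794 px

Content width = 1705 − 332 − 179 = 1194 px; content height = 1369 − 141 − 248 = 980 px.
Bottom-right is two-thirds across and two-thirds down within the live area.
x = 332 + 2 × 1194/3 = 332 + 796.00 ≈ 1128
y = 141 + 2 × 980/3 = 141 + 653.33 ≈ 794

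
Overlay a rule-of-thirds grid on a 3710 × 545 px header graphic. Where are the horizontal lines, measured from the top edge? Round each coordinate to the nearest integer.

182 px and 363 px

545 / 3 = 181.67, so the horizontal lines sit at one and two thirds of 545.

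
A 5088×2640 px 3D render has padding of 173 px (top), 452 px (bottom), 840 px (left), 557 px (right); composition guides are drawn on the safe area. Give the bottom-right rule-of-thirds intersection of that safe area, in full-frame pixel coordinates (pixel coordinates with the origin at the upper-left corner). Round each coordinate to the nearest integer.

(3301, 1516)

Content width = 5088 − 840 − 557 = 3691 px; content height = 2640 − 173 − 452 = 2015 px.
Bottom-right is two-thirds across and two-thirds down within the safe area.
x = 840 + 2 × 3691/3 = 840 + 2460.67 ≈ 3301
y = 173 + 2 × 2015/3 = 173 + 1343.33 ≈ 1516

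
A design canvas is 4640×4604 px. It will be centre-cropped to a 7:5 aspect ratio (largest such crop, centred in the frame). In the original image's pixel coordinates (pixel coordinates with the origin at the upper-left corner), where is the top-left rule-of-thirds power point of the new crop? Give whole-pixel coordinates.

x = 1547 px, y = 1750 px

4640/4604 < 7/5, so the 7:5 crop keeps the full width 4640 and trims height to 4640 × 5/7 = 3314.29 px.
Top offset = (4604 − 3314.29)/2 = 644.86 px; left offset = 0.
Top-left is one-third across and one-third down within the crop:
x = 0.00 + 1 × 4640.00/3 ≈ 1547; y = 644.86 + 1 × 3314.29/3 ≈ 1750.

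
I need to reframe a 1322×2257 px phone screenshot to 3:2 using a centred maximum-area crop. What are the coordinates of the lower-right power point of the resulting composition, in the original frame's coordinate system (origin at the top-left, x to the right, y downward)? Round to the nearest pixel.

1322/2257 < 3/2, so the 3:2 crop keeps the full width 1322 and trims height to 1322 × 2/3 = 881.33 px.
Top offset = (2257 − 881.33)/2 = 687.83 px; left offset = 0.
Lower-right is two-thirds across and two-thirds down within the crop:
x = 0.00 + 2 × 1322.00/3 ≈ 881; y = 687.83 + 2 × 881.33/3 ≈ 1275.

(881, 1275)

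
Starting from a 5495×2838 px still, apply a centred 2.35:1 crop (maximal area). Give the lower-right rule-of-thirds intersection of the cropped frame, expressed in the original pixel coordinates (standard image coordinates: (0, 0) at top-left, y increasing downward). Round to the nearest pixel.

(3663, 1809)

5495/2838 < 2.35/1, so the 2.35:1 crop keeps the full width 5495 and trims height to 5495 × 1/2.35 = 2338.30 px.
Top offset = (2838 − 2338.30)/2 = 249.85 px; left offset = 0.
Lower-right is two-thirds across and two-thirds down within the crop:
x = 0.00 + 2 × 5495.00/3 ≈ 3663; y = 249.85 + 2 × 2338.30/3 ≈ 1809.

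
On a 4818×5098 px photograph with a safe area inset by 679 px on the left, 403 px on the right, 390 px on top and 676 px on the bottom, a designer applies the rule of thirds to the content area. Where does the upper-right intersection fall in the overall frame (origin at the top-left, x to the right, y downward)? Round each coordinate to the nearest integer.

Content width = 4818 − 679 − 403 = 3736 px; content height = 5098 − 390 − 676 = 4032 px.
Upper-right is two-thirds across and one-third down within the content area.
x = 679 + 2 × 3736/3 = 679 + 2490.67 ≈ 3170
y = 390 + 1 × 4032/3 = 390 + 1344.00 ≈ 1734

x = 3170 px, y = 1734 px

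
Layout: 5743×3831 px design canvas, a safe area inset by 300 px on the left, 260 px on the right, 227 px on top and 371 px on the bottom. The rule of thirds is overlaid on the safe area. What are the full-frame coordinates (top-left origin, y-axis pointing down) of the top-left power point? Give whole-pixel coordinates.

Content width = 5743 − 300 − 260 = 5183 px; content height = 3831 − 227 − 371 = 3233 px.
Top-left is one-third across and one-third down within the safe area.
x = 300 + 1 × 5183/3 = 300 + 1727.67 ≈ 2028
y = 227 + 1 × 3233/3 = 227 + 1077.67 ≈ 1305

(2028, 1305)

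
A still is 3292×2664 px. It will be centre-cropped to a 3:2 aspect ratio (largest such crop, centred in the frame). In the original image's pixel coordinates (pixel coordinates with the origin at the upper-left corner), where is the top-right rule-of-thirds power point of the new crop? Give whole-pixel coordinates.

3292/2664 < 3/2, so the 3:2 crop keeps the full width 3292 and trims height to 3292 × 2/3 = 2194.67 px.
Top offset = (2664 − 2194.67)/2 = 234.67 px; left offset = 0.
Top-right is two-thirds across and one-third down within the crop:
x = 0.00 + 2 × 3292.00/3 ≈ 2195; y = 234.67 + 1 × 2194.67/3 ≈ 966.

x = 2195 px, y = 966 px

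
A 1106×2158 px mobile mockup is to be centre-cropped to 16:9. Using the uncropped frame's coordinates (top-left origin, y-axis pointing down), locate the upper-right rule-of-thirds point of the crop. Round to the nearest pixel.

(737, 975)

1106/2158 < 16/9, so the 16:9 crop keeps the full width 1106 and trims height to 1106 × 9/16 = 622.12 px.
Top offset = (2158 − 622.12)/2 = 767.94 px; left offset = 0.
Upper-right is two-thirds across and one-third down within the crop:
x = 0.00 + 2 × 1106.00/3 ≈ 737; y = 767.94 + 1 × 622.12/3 ≈ 975.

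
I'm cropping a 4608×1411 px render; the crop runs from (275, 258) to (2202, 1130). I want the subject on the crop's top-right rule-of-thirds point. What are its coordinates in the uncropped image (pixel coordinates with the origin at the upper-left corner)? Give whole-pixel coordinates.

Crop width = 2202 − 275 = 1927 px; one third is 642.33 px.
Crop height = 1130 − 258 = 872 px; one third is 290.67 px.
The top-right point is two-thirds across and one-third down within the crop:
x = 275 + 2 × 642.33 ≈ 1560; y = 258 + 1 × 290.67 ≈ 549.

(1560, 549)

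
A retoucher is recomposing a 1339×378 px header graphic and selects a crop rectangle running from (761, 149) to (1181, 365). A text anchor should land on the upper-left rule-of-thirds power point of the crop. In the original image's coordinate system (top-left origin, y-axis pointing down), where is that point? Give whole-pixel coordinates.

Crop width = 1181 − 761 = 420 px; one third is 140.00 px.
Crop height = 365 − 149 = 216 px; one third is 72.00 px.
The upper-left point is one-third across and one-third down within the crop:
x = 761 + 1 × 140.00 ≈ 901; y = 149 + 1 × 72.00 ≈ 221.

(901, 221)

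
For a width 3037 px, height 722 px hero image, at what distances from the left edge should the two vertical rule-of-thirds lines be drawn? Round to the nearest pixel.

x = 1012 px and x = 2025 px

3037 / 3 = 1012.33, so the vertical lines sit at one and two thirds of 3037.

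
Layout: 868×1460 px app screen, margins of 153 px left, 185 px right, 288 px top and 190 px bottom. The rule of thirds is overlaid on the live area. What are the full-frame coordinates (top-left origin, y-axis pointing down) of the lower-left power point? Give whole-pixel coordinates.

x = 330 px, y = 943 px

Content width = 868 − 153 − 185 = 530 px; content height = 1460 − 288 − 190 = 982 px.
Lower-left is one-third across and two-thirds down within the live area.
x = 153 + 1 × 530/3 = 153 + 176.67 ≈ 330
y = 288 + 2 × 982/3 = 288 + 654.67 ≈ 943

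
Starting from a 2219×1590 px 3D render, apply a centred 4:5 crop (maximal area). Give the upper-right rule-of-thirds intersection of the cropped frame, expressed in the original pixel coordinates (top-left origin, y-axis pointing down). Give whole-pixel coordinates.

(1322, 530)

2219/1590 > 4/5, so the 4:5 crop keeps the full height 1590 and trims width to 1590 × 4/5 = 1272.00 px.
Left offset = (2219 − 1272.00)/2 = 473.50 px; top offset = 0.
Upper-right is two-thirds across and one-third down within the crop:
x = 473.50 + 2 × 1272.00/3 ≈ 1322; y = 0.00 + 1 × 1590.00/3 ≈ 530.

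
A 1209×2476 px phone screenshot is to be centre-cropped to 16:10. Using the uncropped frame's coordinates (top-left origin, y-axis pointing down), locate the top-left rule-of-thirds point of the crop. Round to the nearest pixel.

1209/2476 < 16/10, so the 16:10 crop keeps the full width 1209 and trims height to 1209 × 10/16 = 755.62 px.
Top offset = (2476 − 755.62)/2 = 860.19 px; left offset = 0.
Top-left is one-third across and one-third down within the crop:
x = 0.00 + 1 × 1209.00/3 ≈ 403; y = 860.19 + 1 × 755.62/3 ≈ 1112.

x = 403 px, y = 1112 px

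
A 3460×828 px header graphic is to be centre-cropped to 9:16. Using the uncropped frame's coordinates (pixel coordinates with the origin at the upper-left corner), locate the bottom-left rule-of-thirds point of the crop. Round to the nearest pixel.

(1652, 552)

3460/828 > 9/16, so the 9:16 crop keeps the full height 828 and trims width to 828 × 9/16 = 465.75 px.
Left offset = (3460 − 465.75)/2 = 1497.12 px; top offset = 0.
Bottom-left is one-third across and two-thirds down within the crop:
x = 1497.12 + 1 × 465.75/3 ≈ 1652; y = 0.00 + 2 × 828.00/3 ≈ 552.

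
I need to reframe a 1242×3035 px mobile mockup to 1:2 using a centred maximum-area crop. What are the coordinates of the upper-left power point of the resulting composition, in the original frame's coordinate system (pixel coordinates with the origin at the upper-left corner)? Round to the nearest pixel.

(414, 1104)

1242/3035 < 1/2, so the 1:2 crop keeps the full width 1242 and trims height to 1242 × 2/1 = 2484.00 px.
Top offset = (3035 − 2484.00)/2 = 275.50 px; left offset = 0.
Upper-left is one-third across and one-third down within the crop:
x = 0.00 + 1 × 1242.00/3 ≈ 414; y = 275.50 + 1 × 2484.00/3 ≈ 1104.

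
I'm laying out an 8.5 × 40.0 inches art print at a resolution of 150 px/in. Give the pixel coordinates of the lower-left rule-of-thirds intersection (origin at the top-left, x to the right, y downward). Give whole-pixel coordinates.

In pixels the canvas is 8.5 × 150 = 1275 wide and 40.0 × 150 = 6000 tall.
The lower-left point is one-third across and two-thirds down:
x = 1 × 1275/3 ≈ 425; y = 2 × 6000/3 ≈ 4000.

(425, 4000)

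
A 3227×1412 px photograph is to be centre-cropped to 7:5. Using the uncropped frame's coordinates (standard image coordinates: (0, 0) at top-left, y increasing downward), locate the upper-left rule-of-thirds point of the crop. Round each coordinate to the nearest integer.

3227/1412 > 7/5, so the 7:5 crop keeps the full height 1412 and trims width to 1412 × 7/5 = 1976.80 px.
Left offset = (3227 − 1976.80)/2 = 625.10 px; top offset = 0.
Upper-left is one-third across and one-third down within the crop:
x = 625.10 + 1 × 1976.80/3 ≈ 1284; y = 0.00 + 1 × 1412.00/3 ≈ 471.

x = 1284 px, y = 471 px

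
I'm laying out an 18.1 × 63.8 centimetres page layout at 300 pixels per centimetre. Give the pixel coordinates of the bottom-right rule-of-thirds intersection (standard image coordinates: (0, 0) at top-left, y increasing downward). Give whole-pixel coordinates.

x = 3620 px, y = 12760 px

In pixels the canvas is 18.1 × 300 = 5430 wide and 63.8 × 300 = 19140 tall.
The bottom-right point is two-thirds across and two-thirds down:
x = 2 × 5430/3 ≈ 3620; y = 2 × 19140/3 ≈ 12760.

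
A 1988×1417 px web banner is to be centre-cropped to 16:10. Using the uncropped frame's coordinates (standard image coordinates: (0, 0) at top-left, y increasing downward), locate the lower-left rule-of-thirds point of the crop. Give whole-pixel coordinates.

1988/1417 < 16/10, so the 16:10 crop keeps the full width 1988 and trims height to 1988 × 10/16 = 1242.50 px.
Top offset = (1417 − 1242.50)/2 = 87.25 px; left offset = 0.
Lower-left is one-third across and two-thirds down within the crop:
x = 0.00 + 1 × 1988.00/3 ≈ 663; y = 87.25 + 2 × 1242.50/3 ≈ 916.

(663, 916)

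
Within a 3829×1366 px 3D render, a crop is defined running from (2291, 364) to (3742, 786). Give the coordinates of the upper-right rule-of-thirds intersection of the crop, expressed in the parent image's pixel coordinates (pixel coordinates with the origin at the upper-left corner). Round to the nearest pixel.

Crop width = 3742 − 2291 = 1451 px; one third is 483.67 px.
Crop height = 786 − 364 = 422 px; one third is 140.67 px.
The upper-right point is two-thirds across and one-third down within the crop:
x = 2291 + 2 × 483.67 ≈ 3258; y = 364 + 1 × 140.67 ≈ 505.

(3258, 505)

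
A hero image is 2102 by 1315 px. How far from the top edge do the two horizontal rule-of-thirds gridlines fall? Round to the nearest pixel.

y = 438 px and y = 877 px

1315 / 3 = 438.33, so the horizontal lines sit at one and two thirds of 1315.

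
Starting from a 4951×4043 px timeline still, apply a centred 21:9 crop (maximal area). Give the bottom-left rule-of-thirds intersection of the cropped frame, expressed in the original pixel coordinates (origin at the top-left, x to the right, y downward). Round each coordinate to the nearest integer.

x = 1650 px, y = 2375 px

4951/4043 < 21/9, so the 21:9 crop keeps the full width 4951 and trims height to 4951 × 9/21 = 2121.86 px.
Top offset = (4043 − 2121.86)/2 = 960.57 px; left offset = 0.
Bottom-left is one-third across and two-thirds down within the crop:
x = 0.00 + 1 × 4951.00/3 ≈ 1650; y = 960.57 + 2 × 2121.86/3 ≈ 2375.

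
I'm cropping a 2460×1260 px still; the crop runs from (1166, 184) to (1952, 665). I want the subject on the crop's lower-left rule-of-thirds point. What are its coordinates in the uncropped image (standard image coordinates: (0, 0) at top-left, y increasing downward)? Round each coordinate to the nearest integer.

Crop width = 1952 − 1166 = 786 px; one third is 262.00 px.
Crop height = 665 − 184 = 481 px; one third is 160.33 px.
The lower-left point is one-third across and two-thirds down within the crop:
x = 1166 + 1 × 262.00 ≈ 1428; y = 184 + 2 × 160.33 ≈ 505.

x = 1428 px, y = 505 px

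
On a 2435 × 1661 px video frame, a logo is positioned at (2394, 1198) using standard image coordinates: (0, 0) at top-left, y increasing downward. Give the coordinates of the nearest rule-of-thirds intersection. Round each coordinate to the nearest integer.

Third lines: x ∈ {812, 1623}, y ∈ {554, 1107}.
2394 is closer to x = 1623; 1198 is closer to y = 1107.
So the nearest intersection is the lower-right power point.

x = 1623 px, y = 1107 px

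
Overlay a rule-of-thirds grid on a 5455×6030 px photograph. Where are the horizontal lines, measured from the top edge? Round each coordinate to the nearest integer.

6030 / 3 = 2010, so the horizontal lines sit at one and two thirds of 6030.

2010 px and 4020 px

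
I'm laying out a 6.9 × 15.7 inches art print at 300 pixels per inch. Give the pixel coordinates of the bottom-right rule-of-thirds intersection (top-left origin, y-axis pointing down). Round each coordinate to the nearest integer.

In pixels the canvas is 6.9 × 300 = 2070 wide and 15.7 × 300 = 4710 tall.
The bottom-right point is two-thirds across and two-thirds down:
x = 2 × 2070/3 ≈ 1380; y = 2 × 4710/3 ≈ 3140.

(1380, 3140)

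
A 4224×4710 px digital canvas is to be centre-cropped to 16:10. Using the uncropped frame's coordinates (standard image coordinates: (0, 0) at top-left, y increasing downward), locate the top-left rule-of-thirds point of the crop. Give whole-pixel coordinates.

x = 1408 px, y = 1915 px

4224/4710 < 16/10, so the 16:10 crop keeps the full width 4224 and trims height to 4224 × 10/16 = 2640.00 px.
Top offset = (4710 − 2640.00)/2 = 1035.00 px; left offset = 0.
Top-left is one-third across and one-third down within the crop:
x = 0.00 + 1 × 4224.00/3 ≈ 1408; y = 1035.00 + 1 × 2640.00/3 ≈ 1915.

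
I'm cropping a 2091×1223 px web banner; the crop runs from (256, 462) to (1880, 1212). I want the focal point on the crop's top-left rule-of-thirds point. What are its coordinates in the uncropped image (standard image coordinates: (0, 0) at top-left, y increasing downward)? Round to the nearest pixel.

(797, 712)

Crop width = 1880 − 256 = 1624 px; one third is 541.33 px.
Crop height = 1212 − 462 = 750 px; one third is 250.00 px.
The top-left point is one-third across and one-third down within the crop:
x = 256 + 1 × 541.33 ≈ 797; y = 462 + 1 × 250.00 ≈ 712.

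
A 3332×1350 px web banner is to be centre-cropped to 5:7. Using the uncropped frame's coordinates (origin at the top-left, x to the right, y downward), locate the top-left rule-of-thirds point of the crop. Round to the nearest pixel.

3332/1350 > 5/7, so the 5:7 crop keeps the full height 1350 and trims width to 1350 × 5/7 = 964.29 px.
Left offset = (3332 − 964.29)/2 = 1183.86 px; top offset = 0.
Top-left is one-third across and one-third down within the crop:
x = 1183.86 + 1 × 964.29/3 ≈ 1505; y = 0.00 + 1 × 1350.00/3 ≈ 450.

x = 1505 px, y = 450 px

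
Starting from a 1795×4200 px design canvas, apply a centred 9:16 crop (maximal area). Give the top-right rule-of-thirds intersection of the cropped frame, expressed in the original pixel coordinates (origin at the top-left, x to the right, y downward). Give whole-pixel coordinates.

(1197, 1568)

1795/4200 < 9/16, so the 9:16 crop keeps the full width 1795 and trims height to 1795 × 16/9 = 3191.11 px.
Top offset = (4200 − 3191.11)/2 = 504.44 px; left offset = 0.
Top-right is two-thirds across and one-third down within the crop:
x = 0.00 + 2 × 1795.00/3 ≈ 1197; y = 504.44 + 1 × 3191.11/3 ≈ 1568.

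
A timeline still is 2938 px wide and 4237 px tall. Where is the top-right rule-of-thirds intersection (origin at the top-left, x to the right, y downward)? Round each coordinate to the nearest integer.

x = 1959 px, y = 1412 px

The top-right point sits two-thirds of the way across and one-third of the way down.
x = 2 × 2938/3 ≈ 1959; y = 1 × 4237/3 ≈ 1412.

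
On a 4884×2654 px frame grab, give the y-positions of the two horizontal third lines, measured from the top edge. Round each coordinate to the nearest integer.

y = 885 px and y = 1769 px

2654 / 3 = 884.67, so the horizontal lines sit at one and two thirds of 2654.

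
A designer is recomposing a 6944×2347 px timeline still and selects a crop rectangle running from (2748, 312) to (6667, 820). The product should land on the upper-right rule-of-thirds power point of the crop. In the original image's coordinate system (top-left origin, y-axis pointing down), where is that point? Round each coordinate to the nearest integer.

Crop width = 6667 − 2748 = 3919 px; one third is 1306.33 px.
Crop height = 820 − 312 = 508 px; one third is 169.33 px.
The upper-right point is two-thirds across and one-third down within the crop:
x = 2748 + 2 × 1306.33 ≈ 5361; y = 312 + 1 × 169.33 ≈ 481.

x = 5361 px, y = 481 px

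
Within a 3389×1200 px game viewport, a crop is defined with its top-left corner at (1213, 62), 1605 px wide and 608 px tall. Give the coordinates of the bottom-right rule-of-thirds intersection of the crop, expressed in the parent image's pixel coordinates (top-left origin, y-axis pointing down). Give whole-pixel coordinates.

One third of the crop width 1605 is 535.00 px.
One third of the crop height 608 is 202.67 px.
The bottom-right point is two-thirds across and two-thirds down within the crop:
x = 1213 + 2 × 535.00 ≈ 2283; y = 62 + 2 × 202.67 ≈ 467.

x = 2283 px, y = 467 px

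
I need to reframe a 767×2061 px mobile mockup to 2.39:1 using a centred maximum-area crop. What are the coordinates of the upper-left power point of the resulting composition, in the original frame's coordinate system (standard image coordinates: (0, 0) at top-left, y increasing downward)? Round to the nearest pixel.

(256, 977)

767/2061 < 2.39/1, so the 2.39:1 crop keeps the full width 767 and trims height to 767 × 1/2.39 = 320.92 px.
Top offset = (2061 − 320.92)/2 = 870.04 px; left offset = 0.
Upper-left is one-third across and one-third down within the crop:
x = 0.00 + 1 × 767.00/3 ≈ 256; y = 870.04 + 1 × 320.92/3 ≈ 977.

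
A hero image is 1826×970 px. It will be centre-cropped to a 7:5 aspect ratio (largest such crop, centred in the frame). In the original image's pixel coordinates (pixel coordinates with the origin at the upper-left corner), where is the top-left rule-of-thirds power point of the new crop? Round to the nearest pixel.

(687, 323)

1826/970 > 7/5, so the 7:5 crop keeps the full height 970 and trims width to 970 × 7/5 = 1358.00 px.
Left offset = (1826 − 1358.00)/2 = 234.00 px; top offset = 0.
Top-left is one-third across and one-third down within the crop:
x = 234.00 + 1 × 1358.00/3 ≈ 687; y = 0.00 + 1 × 970.00/3 ≈ 323.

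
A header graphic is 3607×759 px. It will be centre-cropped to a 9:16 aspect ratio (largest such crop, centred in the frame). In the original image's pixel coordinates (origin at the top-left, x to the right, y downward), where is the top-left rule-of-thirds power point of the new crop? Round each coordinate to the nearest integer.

x = 1732 px, y = 253 px

3607/759 > 9/16, so the 9:16 crop keeps the full height 759 and trims width to 759 × 9/16 = 426.94 px.
Left offset = (3607 − 426.94)/2 = 1590.03 px; top offset = 0.
Top-left is one-third across and one-third down within the crop:
x = 1590.03 + 1 × 426.94/3 ≈ 1732; y = 0.00 + 1 × 759.00/3 ≈ 253.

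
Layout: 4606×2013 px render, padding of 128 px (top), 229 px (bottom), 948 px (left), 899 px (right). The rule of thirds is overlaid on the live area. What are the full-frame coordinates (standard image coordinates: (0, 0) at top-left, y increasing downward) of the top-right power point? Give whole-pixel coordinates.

Content width = 4606 − 948 − 899 = 2759 px; content height = 2013 − 128 − 229 = 1656 px.
Top-right is two-thirds across and one-third down within the live area.
x = 948 + 2 × 2759/3 = 948 + 1839.33 ≈ 2787
y = 128 + 1 × 1656/3 = 128 + 552.00 ≈ 680

x = 2787 px, y = 680 px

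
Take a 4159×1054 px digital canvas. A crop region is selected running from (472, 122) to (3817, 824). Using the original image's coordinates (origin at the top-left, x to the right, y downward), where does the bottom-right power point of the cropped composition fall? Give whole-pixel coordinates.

(2702, 590)

Crop width = 3817 − 472 = 3345 px; one third is 1115.00 px.
Crop height = 824 − 122 = 702 px; one third is 234.00 px.
The bottom-right point is two-thirds across and two-thirds down within the crop:
x = 472 + 2 × 1115.00 ≈ 2702; y = 122 + 2 × 234.00 ≈ 590.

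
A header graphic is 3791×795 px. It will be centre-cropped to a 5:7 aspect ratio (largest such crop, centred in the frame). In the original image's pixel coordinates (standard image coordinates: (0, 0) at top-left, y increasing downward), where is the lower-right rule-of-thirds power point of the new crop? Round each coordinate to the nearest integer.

(1990, 530)

3791/795 > 5/7, so the 5:7 crop keeps the full height 795 and trims width to 795 × 5/7 = 567.86 px.
Left offset = (3791 − 567.86)/2 = 1611.57 px; top offset = 0.
Lower-right is two-thirds across and two-thirds down within the crop:
x = 1611.57 + 2 × 567.86/3 ≈ 1990; y = 0.00 + 2 × 795.00/3 ≈ 530.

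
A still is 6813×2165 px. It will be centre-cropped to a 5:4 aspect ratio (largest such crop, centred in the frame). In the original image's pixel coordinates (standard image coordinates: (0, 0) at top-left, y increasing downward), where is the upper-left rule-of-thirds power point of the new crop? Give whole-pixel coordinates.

x = 2955 px, y = 722 px

6813/2165 > 5/4, so the 5:4 crop keeps the full height 2165 and trims width to 2165 × 5/4 = 2706.25 px.
Left offset = (6813 − 2706.25)/2 = 2053.38 px; top offset = 0.
Upper-left is one-third across and one-third down within the crop:
x = 2053.38 + 1 × 2706.25/3 ≈ 2955; y = 0.00 + 1 × 2165.00/3 ≈ 722.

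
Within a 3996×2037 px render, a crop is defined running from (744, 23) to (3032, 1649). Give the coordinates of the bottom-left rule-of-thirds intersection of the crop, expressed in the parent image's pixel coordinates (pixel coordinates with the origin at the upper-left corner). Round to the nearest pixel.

(1507, 1107)

Crop width = 3032 − 744 = 2288 px; one third is 762.67 px.
Crop height = 1649 − 23 = 1626 px; one third is 542.00 px.
The bottom-left point is one-third across and two-thirds down within the crop:
x = 744 + 1 × 762.67 ≈ 1507; y = 23 + 2 × 542.00 ≈ 1107.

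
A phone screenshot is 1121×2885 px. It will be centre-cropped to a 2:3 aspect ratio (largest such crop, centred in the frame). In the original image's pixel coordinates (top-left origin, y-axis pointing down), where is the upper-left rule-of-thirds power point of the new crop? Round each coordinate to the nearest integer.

1121/2885 < 2/3, so the 2:3 crop keeps the full width 1121 and trims height to 1121 × 3/2 = 1681.50 px.
Top offset = (2885 − 1681.50)/2 = 601.75 px; left offset = 0.
Upper-left is one-third across and one-third down within the crop:
x = 0.00 + 1 × 1121.00/3 ≈ 374; y = 601.75 + 1 × 1681.50/3 ≈ 1162.

(374, 1162)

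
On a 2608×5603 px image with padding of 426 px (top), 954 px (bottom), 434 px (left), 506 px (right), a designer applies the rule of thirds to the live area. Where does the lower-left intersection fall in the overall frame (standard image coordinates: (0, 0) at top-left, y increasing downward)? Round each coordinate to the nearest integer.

Content width = 2608 − 434 − 506 = 1668 px; content height = 5603 − 426 − 954 = 4223 px.
Lower-left is one-third across and two-thirds down within the live area.
x = 434 + 1 × 1668/3 = 434 + 556.00 ≈ 990
y = 426 + 2 × 4223/3 = 426 + 2815.33 ≈ 3241

(990, 3241)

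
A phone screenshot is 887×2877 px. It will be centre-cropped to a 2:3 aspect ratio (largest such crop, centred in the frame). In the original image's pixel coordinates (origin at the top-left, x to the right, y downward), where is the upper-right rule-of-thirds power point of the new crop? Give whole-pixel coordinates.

(591, 1217)

887/2877 < 2/3, so the 2:3 crop keeps the full width 887 and trims height to 887 × 3/2 = 1330.50 px.
Top offset = (2877 − 1330.50)/2 = 773.25 px; left offset = 0.
Upper-right is two-thirds across and one-third down within the crop:
x = 0.00 + 2 × 887.00/3 ≈ 591; y = 773.25 + 1 × 1330.50/3 ≈ 1217.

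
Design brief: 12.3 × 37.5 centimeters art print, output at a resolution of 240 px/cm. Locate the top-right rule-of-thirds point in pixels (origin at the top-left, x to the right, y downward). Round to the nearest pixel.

(1968, 3000)

In pixels the canvas is 12.3 × 240 = 2952 wide and 37.5 × 240 = 9000 tall.
The top-right point is two-thirds across and one-third down:
x = 2 × 2952/3 ≈ 1968; y = 1 × 9000/3 ≈ 3000.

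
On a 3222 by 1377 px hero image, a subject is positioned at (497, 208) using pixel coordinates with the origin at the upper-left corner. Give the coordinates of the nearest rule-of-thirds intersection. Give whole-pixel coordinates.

Third lines: x ∈ {1074, 2148}, y ∈ {459, 918}.
497 is closer to x = 1074; 208 is closer to y = 459.
So the nearest intersection is the upper-left power point.

(1074, 459)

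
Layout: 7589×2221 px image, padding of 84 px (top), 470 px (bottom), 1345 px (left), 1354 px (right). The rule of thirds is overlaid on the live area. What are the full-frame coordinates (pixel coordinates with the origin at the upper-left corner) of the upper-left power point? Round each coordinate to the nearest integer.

Content width = 7589 − 1345 − 1354 = 4890 px; content height = 2221 − 84 − 470 = 1667 px.
Upper-left is one-third across and one-third down within the live area.
x = 1345 + 1 × 4890/3 = 1345 + 1630.00 ≈ 2975
y = 84 + 1 × 1667/3 = 84 + 555.67 ≈ 640

(2975, 640)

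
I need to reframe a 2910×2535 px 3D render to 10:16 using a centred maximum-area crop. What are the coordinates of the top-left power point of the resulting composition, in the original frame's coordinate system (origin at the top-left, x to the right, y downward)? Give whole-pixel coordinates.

(1191, 845)

2910/2535 > 10/16, so the 10:16 crop keeps the full height 2535 and trims width to 2535 × 10/16 = 1584.38 px.
Left offset = (2910 − 1584.38)/2 = 662.81 px; top offset = 0.
Top-left is one-third across and one-third down within the crop:
x = 662.81 + 1 × 1584.38/3 ≈ 1191; y = 0.00 + 1 × 2535.00/3 ≈ 845.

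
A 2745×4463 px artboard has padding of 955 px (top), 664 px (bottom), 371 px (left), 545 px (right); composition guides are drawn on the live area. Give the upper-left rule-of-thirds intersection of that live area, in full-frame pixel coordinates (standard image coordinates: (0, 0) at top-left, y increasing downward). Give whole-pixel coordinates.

x = 981 px, y = 1903 px

Content width = 2745 − 371 − 545 = 1829 px; content height = 4463 − 955 − 664 = 2844 px.
Upper-left is one-third across and one-third down within the live area.
x = 371 + 1 × 1829/3 = 371 + 609.67 ≈ 981
y = 955 + 1 × 2844/3 = 955 + 948.00 ≈ 1903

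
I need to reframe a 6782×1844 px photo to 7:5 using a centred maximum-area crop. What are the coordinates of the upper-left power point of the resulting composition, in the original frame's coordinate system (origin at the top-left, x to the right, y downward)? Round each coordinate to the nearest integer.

x = 2961 px, y = 615 px

6782/1844 > 7/5, so the 7:5 crop keeps the full height 1844 and trims width to 1844 × 7/5 = 2581.60 px.
Left offset = (6782 − 2581.60)/2 = 2100.20 px; top offset = 0.
Upper-left is one-third across and one-third down within the crop:
x = 2100.20 + 1 × 2581.60/3 ≈ 2961; y = 0.00 + 1 × 1844.00/3 ≈ 615.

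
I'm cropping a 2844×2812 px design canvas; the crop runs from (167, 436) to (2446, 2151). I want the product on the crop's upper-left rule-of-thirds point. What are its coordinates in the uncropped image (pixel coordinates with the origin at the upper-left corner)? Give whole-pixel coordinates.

Crop width = 2446 − 167 = 2279 px; one third is 759.67 px.
Crop height = 2151 − 436 = 1715 px; one third is 571.67 px.
The upper-left point is one-third across and one-third down within the crop:
x = 167 + 1 × 759.67 ≈ 927; y = 436 + 1 × 571.67 ≈ 1008.

x = 927 px, y = 1008 px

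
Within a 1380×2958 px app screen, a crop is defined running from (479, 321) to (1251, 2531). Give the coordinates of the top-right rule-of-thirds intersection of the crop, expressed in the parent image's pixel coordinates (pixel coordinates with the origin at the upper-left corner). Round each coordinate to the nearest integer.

(994, 1058)

Crop width = 1251 − 479 = 772 px; one third is 257.33 px.
Crop height = 2531 − 321 = 2210 px; one third is 736.67 px.
The top-right point is two-thirds across and one-third down within the crop:
x = 479 + 2 × 257.33 ≈ 994; y = 321 + 1 × 736.67 ≈ 1058.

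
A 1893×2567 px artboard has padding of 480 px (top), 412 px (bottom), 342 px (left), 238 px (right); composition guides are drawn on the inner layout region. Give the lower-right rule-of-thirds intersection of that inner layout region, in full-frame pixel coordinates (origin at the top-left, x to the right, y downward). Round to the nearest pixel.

x = 1217 px, y = 1597 px

Content width = 1893 − 342 − 238 = 1313 px; content height = 2567 − 480 − 412 = 1675 px.
Lower-right is two-thirds across and two-thirds down within the inner layout region.
x = 342 + 2 × 1313/3 = 342 + 875.33 ≈ 1217
y = 480 + 2 × 1675/3 = 480 + 1116.67 ≈ 1597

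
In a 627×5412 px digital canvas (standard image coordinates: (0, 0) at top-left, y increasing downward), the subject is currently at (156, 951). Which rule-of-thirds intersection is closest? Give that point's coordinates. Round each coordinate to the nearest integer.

Third lines: x ∈ {209, 418}, y ∈ {1804, 3608}.
156 is closer to x = 209; 951 is closer to y = 1804.
So the nearest intersection is the upper-left power point.

(209, 1804)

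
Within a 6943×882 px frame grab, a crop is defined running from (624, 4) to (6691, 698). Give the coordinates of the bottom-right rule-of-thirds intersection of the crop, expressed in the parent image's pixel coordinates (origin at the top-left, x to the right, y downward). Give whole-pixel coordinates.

(4669, 467)

Crop width = 6691 − 624 = 6067 px; one third is 2022.33 px.
Crop height = 698 − 4 = 694 px; one third is 231.33 px.
The bottom-right point is two-thirds across and two-thirds down within the crop:
x = 624 + 2 × 2022.33 ≈ 4669; y = 4 + 2 × 231.33 ≈ 467.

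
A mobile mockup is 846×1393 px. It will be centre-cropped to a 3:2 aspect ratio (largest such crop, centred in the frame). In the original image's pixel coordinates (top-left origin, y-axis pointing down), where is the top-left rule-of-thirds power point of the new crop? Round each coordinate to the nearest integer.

846/1393 < 3/2, so the 3:2 crop keeps the full width 846 and trims height to 846 × 2/3 = 564.00 px.
Top offset = (1393 − 564.00)/2 = 414.50 px; left offset = 0.
Top-left is one-third across and one-third down within the crop:
x = 0.00 + 1 × 846.00/3 ≈ 282; y = 414.50 + 1 × 564.00/3 ≈ 603.

x = 282 px, y = 603 px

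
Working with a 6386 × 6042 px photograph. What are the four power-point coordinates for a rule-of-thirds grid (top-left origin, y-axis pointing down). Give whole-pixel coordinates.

(2129, 2014), (4257, 2014), (2129, 4028), (4257, 4028)

One third of 6386 is 2128.67; one third of 6042 is 2014.
Vertical third lines at x = 2129 and x = 4257; horizontal third lines at y = 2014 and y = 4028.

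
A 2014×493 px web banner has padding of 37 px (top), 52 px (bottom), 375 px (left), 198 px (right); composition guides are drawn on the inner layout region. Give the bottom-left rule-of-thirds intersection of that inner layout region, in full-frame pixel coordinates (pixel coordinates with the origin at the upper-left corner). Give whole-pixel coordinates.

(855, 306)

Content width = 2014 − 375 − 198 = 1441 px; content height = 493 − 37 − 52 = 404 px.
Bottom-left is one-third across and two-thirds down within the inner layout region.
x = 375 + 1 × 1441/3 = 375 + 480.33 ≈ 855
y = 37 + 2 × 404/3 = 37 + 269.33 ≈ 306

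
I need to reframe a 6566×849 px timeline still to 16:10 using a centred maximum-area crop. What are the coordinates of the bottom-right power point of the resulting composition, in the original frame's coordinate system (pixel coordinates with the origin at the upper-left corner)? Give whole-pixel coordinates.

x = 3509 px, y = 566 px

6566/849 > 16/10, so the 16:10 crop keeps the full height 849 and trims width to 849 × 16/10 = 1358.40 px.
Left offset = (6566 − 1358.40)/2 = 2603.80 px; top offset = 0.
Bottom-right is two-thirds across and two-thirds down within the crop:
x = 2603.80 + 2 × 1358.40/3 ≈ 3509; y = 0.00 + 2 × 849.00/3 ≈ 566.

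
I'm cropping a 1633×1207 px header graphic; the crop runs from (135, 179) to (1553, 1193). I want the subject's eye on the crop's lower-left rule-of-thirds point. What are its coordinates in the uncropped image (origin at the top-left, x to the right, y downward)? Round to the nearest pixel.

Crop width = 1553 − 135 = 1418 px; one third is 472.67 px.
Crop height = 1193 − 179 = 1014 px; one third is 338.00 px.
The lower-left point is one-third across and two-thirds down within the crop:
x = 135 + 1 × 472.67 ≈ 608; y = 179 + 2 × 338.00 ≈ 855.

x = 608 px, y = 855 px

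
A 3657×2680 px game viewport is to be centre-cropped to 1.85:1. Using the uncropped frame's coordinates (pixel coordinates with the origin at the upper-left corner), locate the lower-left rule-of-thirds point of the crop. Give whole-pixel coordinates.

3657/2680 < 1.85/1, so the 1.85:1 crop keeps the full width 3657 and trims height to 3657 × 1/1.85 = 1976.76 px.
Top offset = (2680 − 1976.76)/2 = 351.62 px; left offset = 0.
Lower-left is one-third across and two-thirds down within the crop:
x = 0.00 + 1 × 3657.00/3 ≈ 1219; y = 351.62 + 2 × 1976.76/3 ≈ 1669.

x = 1219 px, y = 1669 px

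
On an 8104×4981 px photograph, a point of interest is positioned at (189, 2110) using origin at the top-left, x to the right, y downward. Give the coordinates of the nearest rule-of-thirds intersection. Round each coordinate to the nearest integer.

Third lines: x ∈ {2701, 5403}, y ∈ {1660, 3321}.
189 is closer to x = 2701; 2110 is closer to y = 1660.
So the nearest intersection is the upper-left power point.

(2701, 1660)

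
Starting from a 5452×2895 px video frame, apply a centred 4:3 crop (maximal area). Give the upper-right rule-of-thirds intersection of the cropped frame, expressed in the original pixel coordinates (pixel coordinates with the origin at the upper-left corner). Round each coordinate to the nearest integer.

(3369, 965)

5452/2895 > 4/3, so the 4:3 crop keeps the full height 2895 and trims width to 2895 × 4/3 = 3860.00 px.
Left offset = (5452 − 3860.00)/2 = 796.00 px; top offset = 0.
Upper-right is two-thirds across and one-third down within the crop:
x = 796.00 + 2 × 3860.00/3 ≈ 3369; y = 0.00 + 1 × 2895.00/3 ≈ 965.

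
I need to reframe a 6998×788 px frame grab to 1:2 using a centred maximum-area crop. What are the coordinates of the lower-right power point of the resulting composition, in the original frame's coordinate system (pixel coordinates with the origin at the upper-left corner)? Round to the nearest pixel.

6998/788 > 1/2, so the 1:2 crop keeps the full height 788 and trims width to 788 × 1/2 = 394.00 px.
Left offset = (6998 − 394.00)/2 = 3302.00 px; top offset = 0.
Lower-right is two-thirds across and two-thirds down within the crop:
x = 3302.00 + 2 × 394.00/3 ≈ 3565; y = 0.00 + 2 × 788.00/3 ≈ 525.

(3565, 525)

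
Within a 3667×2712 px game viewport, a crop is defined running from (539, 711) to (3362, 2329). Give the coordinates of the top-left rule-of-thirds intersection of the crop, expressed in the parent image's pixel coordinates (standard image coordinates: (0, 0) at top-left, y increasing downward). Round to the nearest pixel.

(1480, 1250)

Crop width = 3362 − 539 = 2823 px; one third is 941.00 px.
Crop height = 2329 − 711 = 1618 px; one third is 539.33 px.
The top-left point is one-third across and one-third down within the crop:
x = 539 + 1 × 941.00 ≈ 1480; y = 711 + 1 × 539.33 ≈ 1250.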